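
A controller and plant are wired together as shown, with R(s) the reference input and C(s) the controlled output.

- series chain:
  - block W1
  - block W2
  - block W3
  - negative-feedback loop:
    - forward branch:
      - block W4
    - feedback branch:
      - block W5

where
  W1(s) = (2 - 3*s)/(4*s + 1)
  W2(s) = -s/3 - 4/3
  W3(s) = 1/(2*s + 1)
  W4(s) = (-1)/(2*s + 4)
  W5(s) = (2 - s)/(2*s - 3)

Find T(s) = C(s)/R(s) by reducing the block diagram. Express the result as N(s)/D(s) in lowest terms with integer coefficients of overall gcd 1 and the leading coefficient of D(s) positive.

The answer is (-6*s^3 - 11*s^2 + 46*s - 24)/(96*s^4 + 144*s^3 - 270*s^2 - 243*s - 42).

Reasoning:
Step 1 - close the feedback loop around W4, W5 -> (3 - 2*s)/(4*s^2 + 3*s - 14)
Step 2 - series reduction of W1, W2, W3, [W4/(1+W4*W5)]: this yields T(s), and no further normalization is needed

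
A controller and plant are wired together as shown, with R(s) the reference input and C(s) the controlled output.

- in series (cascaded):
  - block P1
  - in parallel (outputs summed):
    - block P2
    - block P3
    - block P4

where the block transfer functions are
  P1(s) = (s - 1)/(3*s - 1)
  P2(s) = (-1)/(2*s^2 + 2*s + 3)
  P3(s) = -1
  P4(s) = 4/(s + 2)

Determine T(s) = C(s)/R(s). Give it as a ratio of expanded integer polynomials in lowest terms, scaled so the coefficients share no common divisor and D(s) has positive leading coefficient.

The answer is (-2*s^4 + 4*s^3 - 2*s^2 + 4*s - 4)/(6*s^4 + 16*s^3 + 15*s^2 + 11*s - 6).

Reasoning:
Step 1. combine P2, P3, P4 in parallel: (-2*s^3 + 2*s^2 + 4)/(2*s^3 + 6*s^2 + 7*s + 6)
Step 2. multiply P1, (P2+P3+P4) (series): this yields T(s), and no further normalization is needed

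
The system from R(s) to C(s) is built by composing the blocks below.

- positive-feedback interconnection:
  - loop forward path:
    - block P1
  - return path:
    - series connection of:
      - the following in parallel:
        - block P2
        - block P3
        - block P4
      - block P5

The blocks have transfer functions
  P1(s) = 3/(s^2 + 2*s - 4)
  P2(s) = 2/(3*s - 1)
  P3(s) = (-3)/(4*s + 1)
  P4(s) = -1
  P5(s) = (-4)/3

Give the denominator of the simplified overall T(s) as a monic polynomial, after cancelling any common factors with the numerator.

Step 1 - reduce the parallel group P2, P3, P4 -> (6 - 12*s^2)/(12*s^2 - s - 1)
Step 2 - reduce the series chain (P2+P3+P4), P5 -> (16*s^2 - 8)/(12*s^2 - s - 1)
Step 3 - feedback reduction of P1, ((P2+P3+P4)*P5) -> (36*s^2 - 3*s - 3)/(12*s^4 + 23*s^3 - 99*s^2 + 2*s + 28)
T(s) is the step-3 result (common factors already cancelled). Leading coefficient of the denominator: 12. Divide through by 12 for the monic polynomial.

Final answer: s^4 + 23*s^3/12 - 33*s^2/4 + s/6 + 7/3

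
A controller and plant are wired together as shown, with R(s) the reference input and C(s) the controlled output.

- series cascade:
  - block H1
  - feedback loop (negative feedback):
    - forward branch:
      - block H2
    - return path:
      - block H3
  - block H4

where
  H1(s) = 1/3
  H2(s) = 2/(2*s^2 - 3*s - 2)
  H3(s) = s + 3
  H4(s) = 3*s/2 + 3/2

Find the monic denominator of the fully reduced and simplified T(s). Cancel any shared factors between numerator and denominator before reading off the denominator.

The answer is s^2 - s/2 + 2.

Reasoning:
[1] feedback reduction of H2, H3, giving 2/(2*s^2 - s + 4)
[2] reduce the series chain H1, [H2/(1+H2*H3)], H4, giving (s + 1)/(2*s^2 - s + 4)
No further cancellation is possible in the step-2 result, so that is T(s). Its denominator becomes monic after dividing by the leading coefficient 2.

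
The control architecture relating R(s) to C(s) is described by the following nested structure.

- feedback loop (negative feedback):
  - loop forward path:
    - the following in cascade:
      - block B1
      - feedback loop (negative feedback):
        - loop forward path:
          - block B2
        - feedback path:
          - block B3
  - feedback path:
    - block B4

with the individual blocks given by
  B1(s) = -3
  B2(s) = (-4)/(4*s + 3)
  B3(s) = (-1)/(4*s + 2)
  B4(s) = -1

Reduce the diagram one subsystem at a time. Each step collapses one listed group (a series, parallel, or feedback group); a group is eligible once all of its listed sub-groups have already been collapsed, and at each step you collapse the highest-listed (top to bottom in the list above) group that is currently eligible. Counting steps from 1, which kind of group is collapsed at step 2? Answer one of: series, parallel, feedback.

1. close the feedback loop around B2, B3
2. series reduction of B1, [B2/(1+B2*B3)]
3. feedback reduction of (B1*[B2/(1+B2*B3)]), B4
So the answer for step 2 is series.

Therefore the answer is series.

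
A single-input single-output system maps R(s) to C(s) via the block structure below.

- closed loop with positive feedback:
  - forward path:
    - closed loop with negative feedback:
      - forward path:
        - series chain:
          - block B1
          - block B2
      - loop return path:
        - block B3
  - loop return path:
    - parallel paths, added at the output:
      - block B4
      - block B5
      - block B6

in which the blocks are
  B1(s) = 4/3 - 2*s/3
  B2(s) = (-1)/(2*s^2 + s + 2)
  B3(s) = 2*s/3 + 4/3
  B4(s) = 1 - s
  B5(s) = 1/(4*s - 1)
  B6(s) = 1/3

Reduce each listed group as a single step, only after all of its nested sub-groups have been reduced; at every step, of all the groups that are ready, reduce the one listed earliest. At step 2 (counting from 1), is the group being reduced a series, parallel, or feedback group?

Step 1 - cascade B1, B2
Step 2 - collapse the loop ((B1*B2) forward, B3 return)
Step 3 - combine B4, B5, B6 in parallel
Step 4 - close the feedback loop around [(B1*B2)/(1+(B1*B2)*B3)], (B4+B5+B6)
The group at step 2 is a feedback group.

Hence the answer: feedback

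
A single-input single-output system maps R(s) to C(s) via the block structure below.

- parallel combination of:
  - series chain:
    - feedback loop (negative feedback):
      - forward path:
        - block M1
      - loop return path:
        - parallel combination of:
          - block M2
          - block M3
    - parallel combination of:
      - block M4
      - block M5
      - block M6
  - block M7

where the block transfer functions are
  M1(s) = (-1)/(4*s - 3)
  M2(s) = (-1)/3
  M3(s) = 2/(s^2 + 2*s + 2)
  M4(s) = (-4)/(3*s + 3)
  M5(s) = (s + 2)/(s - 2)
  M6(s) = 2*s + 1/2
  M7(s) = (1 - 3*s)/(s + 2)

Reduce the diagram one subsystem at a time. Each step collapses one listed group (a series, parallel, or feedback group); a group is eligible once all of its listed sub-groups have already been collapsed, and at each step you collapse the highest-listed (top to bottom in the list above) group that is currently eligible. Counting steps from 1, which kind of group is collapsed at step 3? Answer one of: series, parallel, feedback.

The answer is parallel.

Reasoning:
1. parallel reduction of M2, M3
2. feedback reduction of M1, (M2+M3)
3. combine M4, M5, M6 in parallel
4. combine [M1/(1+M1*(M2+M3))], (M4+M5+M6) in series
5. combine ([M1/(1+M1*(M2+M3))]*(M4+M5+M6)), M7 in parallel
So the answer for step 3 is parallel.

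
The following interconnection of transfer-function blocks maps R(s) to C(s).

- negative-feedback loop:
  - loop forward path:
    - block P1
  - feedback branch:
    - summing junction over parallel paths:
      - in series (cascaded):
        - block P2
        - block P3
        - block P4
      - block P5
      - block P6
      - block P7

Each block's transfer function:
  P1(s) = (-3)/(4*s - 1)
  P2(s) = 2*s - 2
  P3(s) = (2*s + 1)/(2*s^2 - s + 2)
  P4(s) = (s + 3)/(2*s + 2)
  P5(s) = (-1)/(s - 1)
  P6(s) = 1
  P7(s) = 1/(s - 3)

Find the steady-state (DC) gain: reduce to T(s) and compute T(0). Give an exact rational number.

Answer: 2

Working:
(1) series reduction of P2, P3, P4; result (2*s^3 + 5*s^2 - 4*s - 3)/(2*s^3 + s^2 + s + 2)
(2) sum the parallel branches (P2*P3*P4), P5, P6, P7; result (4*s^5 - 10*s^4 - 11*s^3 + 31*s^2 - 3*s + 1)/(2*s^5 - 7*s^4 + 3*s^3 + s^2 - 5*s + 6)
(3) feedback reduction of P1, ((P2*P3*P4)+P5+P6+P7); result (-6*s^5 + 21*s^4 - 9*s^3 - 3*s^2 + 15*s - 18)/(8*s^6 - 42*s^5 + 49*s^4 + 34*s^3 - 114*s^2 + 38*s - 9)
DC gain: substitute s = 0 into T(s) from step 3: T(0) = -18/(-9) = 2.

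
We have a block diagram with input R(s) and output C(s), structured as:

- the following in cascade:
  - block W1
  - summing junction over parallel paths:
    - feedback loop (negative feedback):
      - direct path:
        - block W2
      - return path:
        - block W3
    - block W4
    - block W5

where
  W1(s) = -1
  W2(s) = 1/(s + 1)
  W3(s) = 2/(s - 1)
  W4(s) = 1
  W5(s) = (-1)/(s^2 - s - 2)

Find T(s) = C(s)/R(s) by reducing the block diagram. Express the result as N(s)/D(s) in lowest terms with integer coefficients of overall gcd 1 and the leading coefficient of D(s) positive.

The answer is (-s^4 + 4*s^2 + 2*s + 1)/(s^4 - s^3 - s^2 - s - 2).

Reasoning:
[1] apply the feedback formula to W2, W3; result (s - 1)/(s^2 + 1)
[2] sum the parallel branches [W2/(1+W2*W3)], W4, W5; result (s^4 - 4*s^2 - 2*s - 1)/(s^4 - s^3 - s^2 - s - 2)
[3] multiply W1, ([W2/(1+W2*W3)]+W4+W5) (series), which is the overall transfer function T(s) = C(s)/R(s) in lowest terms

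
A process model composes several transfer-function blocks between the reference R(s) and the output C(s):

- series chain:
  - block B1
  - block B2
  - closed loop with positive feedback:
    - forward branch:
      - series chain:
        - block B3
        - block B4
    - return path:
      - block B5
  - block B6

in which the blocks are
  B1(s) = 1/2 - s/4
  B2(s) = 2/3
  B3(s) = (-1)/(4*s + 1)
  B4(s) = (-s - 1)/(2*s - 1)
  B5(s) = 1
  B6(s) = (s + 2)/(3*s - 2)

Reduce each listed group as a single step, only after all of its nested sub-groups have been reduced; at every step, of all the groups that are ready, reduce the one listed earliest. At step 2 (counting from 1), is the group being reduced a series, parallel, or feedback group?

Answer: feedback

Working:
(1) cascade B3, B4
(2) close the feedback loop around (B3*B4), B5
(3) multiply B1, B2, [(B3*B4)/(1-(B3*B4)*B5)], B6 (series)
At step 2 the group reduced is feedback.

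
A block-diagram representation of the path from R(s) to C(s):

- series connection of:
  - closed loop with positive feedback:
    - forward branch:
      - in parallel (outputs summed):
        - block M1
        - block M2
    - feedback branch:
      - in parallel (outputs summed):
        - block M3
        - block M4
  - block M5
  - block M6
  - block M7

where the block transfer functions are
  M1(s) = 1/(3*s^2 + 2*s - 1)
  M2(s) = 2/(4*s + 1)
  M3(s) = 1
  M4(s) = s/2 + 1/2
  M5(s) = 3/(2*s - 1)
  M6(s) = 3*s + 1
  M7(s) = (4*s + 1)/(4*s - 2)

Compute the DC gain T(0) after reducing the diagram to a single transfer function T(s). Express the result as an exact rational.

Step 1: combine M1, M2 in parallel, giving (6*s^2 + 8*s - 1)/(12*s^3 + 11*s^2 - 2*s - 1)
Step 2: add M3, M4 (parallel), giving s/2 + 3/2
Step 3: close the feedback loop around (M1+M2), (M3+M4), giving (12*s^2 + 16*s - 2)/(18*s^3 - 4*s^2 - 27*s + 1)
Step 4: cascade [(M1+M2)/(1-(M1+M2)*(M3+M4))], M5, M6, M7, giving (216*s^4 + 414*s^3 + 150*s^2 + 3*s - 3)/(72*s^5 - 88*s^4 - 74*s^3 + 108*s^2 - 31*s + 1)
Step 4 gives the overall T(s). Then T(0) = -3/1 = -3.

Therefore the answer is -3.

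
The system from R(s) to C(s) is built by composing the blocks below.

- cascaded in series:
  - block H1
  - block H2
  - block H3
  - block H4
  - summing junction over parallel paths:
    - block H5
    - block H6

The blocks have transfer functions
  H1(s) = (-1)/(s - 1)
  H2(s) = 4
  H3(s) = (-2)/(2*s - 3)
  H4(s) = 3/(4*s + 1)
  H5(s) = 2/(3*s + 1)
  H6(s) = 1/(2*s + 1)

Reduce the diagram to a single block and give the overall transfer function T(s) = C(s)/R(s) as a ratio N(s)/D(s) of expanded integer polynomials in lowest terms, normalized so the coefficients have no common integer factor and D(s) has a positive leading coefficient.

The answer is (168*s + 72)/(48*s^5 - 68*s^4 - 40*s^3 + 35*s^2 + 22*s + 3).

Reasoning:
(1) reduce the parallel group H5, H6: (7*s + 3)/(6*s^2 + 5*s + 1)
(2) series reduction of H1, H2, H3, H4, (H5+H6): this yields T(s), and no further normalization is needed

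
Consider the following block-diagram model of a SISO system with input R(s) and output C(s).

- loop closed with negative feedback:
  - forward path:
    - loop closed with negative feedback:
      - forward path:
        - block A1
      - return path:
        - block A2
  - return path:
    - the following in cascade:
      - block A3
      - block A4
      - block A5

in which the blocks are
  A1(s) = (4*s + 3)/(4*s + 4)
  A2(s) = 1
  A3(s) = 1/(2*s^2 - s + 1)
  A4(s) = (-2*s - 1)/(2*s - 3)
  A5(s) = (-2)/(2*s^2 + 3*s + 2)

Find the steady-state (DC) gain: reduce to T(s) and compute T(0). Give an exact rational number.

The answer is 1/2.

Reasoning:
(1) apply the feedback formula to A1, A2, giving (4*s + 3)/(8*s + 7)
(2) multiply A3, A4, A5 (series), giving (4*s + 2)/(8*s^5 - 4*s^4 - 6*s^3 - 7*s^2 + s - 6)
(3) collapse the loop ([A1/(1+A1*A2)] forward, (A3*A4*A5) return), giving (32*s^6 + 8*s^5 - 36*s^4 - 46*s^3 - 17*s^2 - 21*s - 18)/(64*s^6 + 24*s^5 - 76*s^4 - 98*s^3 - 25*s^2 - 21*s - 36)
DC gain: substitute s = 0 into T(s) from step 3: T(0) = -18/(-36) = 1/2.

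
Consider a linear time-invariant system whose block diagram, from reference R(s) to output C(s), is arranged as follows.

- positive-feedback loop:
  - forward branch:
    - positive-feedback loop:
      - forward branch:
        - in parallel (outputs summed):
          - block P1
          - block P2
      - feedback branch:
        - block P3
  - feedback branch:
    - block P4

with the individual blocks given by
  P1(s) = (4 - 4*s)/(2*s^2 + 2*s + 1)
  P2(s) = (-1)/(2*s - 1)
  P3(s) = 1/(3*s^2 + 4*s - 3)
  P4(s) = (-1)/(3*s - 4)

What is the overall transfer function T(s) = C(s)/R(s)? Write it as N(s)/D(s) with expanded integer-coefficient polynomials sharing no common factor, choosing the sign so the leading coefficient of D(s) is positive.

[1] sum the parallel branches P1, P2 gives (-10*s^2 + 10*s - 5)/(4*s^3 + 2*s^2 - 1)
[2] close the feedback loop around (P1+P2), P3 gives (-30*s^4 - 10*s^3 + 55*s^2 - 50*s + 15)/(12*s^5 + 22*s^4 - 4*s^3 + s^2 - 14*s + 8)
[3] reduce the feedback loop with forward [(P1+P2)/(1-(P1+P2)*P3)] and return P4; the result is T(s) itself (integer coefficients, no common factor, positive leading denominator coefficient)

Therefore the answer is (-90*s^5 + 90*s^4 + 205*s^3 - 370*s^2 + 245*s - 60)/(36*s^6 + 18*s^5 - 130*s^4 + 9*s^3 + 9*s^2 + 30*s - 17).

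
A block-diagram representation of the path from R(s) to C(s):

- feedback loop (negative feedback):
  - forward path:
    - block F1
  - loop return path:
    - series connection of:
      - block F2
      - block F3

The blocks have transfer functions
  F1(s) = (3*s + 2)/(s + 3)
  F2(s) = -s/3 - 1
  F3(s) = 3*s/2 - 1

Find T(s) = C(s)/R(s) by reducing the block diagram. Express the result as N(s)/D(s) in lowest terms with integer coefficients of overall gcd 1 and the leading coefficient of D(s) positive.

(1) series reduction of F2, F3; result -s^2/2 - 7*s/6 + 1
(2) close the feedback loop around F1, (F2*F3) - this is the overall T(s), already in the required normalized form

Therefore the answer is (-18*s - 12)/(9*s^3 + 27*s^2 - 10*s - 30).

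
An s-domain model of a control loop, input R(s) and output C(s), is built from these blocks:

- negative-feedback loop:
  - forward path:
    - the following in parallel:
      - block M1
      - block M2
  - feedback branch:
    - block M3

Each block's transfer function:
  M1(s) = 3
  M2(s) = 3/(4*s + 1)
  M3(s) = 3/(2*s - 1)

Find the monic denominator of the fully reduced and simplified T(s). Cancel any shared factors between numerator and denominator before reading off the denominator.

[1] reduce the parallel group M1, M2: (12*s + 6)/(4*s + 1)
[2] collapse the loop ((M1+M2) forward, M3 return): (24*s^2 - 6)/(8*s^2 + 34*s + 17)
No further cancellation is possible in the step-2 result, so that is T(s). Its denominator becomes monic after dividing by the leading coefficient 8.

Final answer: s^2 + 17*s/4 + 17/8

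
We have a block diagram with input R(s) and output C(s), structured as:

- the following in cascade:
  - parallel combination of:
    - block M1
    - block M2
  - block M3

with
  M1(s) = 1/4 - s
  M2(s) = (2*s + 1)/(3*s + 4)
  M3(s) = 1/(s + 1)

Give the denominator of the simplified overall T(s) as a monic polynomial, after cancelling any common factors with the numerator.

Reducing step by step:

Step 1: combine M1, M2 in parallel, giving (-12*s^2 - 5*s + 8)/(12*s + 16)
Step 2: cascade (M1+M2), M3, giving (-12*s^2 - 5*s + 8)/(12*s^2 + 28*s + 16)
The result of step 2 is T(s) in lowest terms. Its denominator has leading coefficient 12; dividing the denominator through by 12 makes it monic.

Answer: s^2 + 7*s/3 + 4/3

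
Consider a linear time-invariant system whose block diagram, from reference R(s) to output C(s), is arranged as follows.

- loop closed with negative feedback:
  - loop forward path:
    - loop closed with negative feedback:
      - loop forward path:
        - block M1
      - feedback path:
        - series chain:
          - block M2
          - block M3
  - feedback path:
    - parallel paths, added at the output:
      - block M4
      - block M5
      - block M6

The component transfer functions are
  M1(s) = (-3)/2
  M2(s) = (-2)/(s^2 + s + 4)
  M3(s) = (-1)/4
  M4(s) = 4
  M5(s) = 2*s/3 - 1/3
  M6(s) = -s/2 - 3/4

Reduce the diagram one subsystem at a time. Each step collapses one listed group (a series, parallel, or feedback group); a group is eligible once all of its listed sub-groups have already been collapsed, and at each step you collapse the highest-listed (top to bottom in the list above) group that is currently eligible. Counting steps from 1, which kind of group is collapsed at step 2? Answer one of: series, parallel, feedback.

[1] multiply M2, M3 (series)
[2] apply the feedback formula to M1, (M2*M3)
[3] reduce the parallel group M4, M5, M6
[4] reduce the feedback loop with forward [M1/(1+M1*(M2*M3))] and return (M4+M5+M6)
At step 2 the group reduced is feedback.

Final answer: feedback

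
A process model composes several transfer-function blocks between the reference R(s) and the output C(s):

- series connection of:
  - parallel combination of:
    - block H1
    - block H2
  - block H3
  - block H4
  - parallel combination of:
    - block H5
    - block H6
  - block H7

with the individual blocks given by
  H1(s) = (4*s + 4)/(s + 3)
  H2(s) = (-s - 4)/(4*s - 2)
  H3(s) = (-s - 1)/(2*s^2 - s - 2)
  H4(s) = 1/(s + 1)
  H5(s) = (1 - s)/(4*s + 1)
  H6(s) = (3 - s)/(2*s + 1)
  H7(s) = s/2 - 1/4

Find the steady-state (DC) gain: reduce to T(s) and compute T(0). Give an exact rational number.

The answer is -5/3.

Reasoning:
Step 1. sum the parallel branches H1, H2 gives (15*s^2 + s - 20)/(4*s^2 + 10*s - 6)
Step 2. reduce the parallel group H5, H6 gives (-6*s^2 + 12*s + 4)/(8*s^2 + 6*s + 1)
Step 3. combine (H1+H2), H3, H4, (H5+H6), H7 in series gives (45*s^4 - 87*s^3 - 96*s^2 + 118*s + 40)/(64*s^5 + 208*s^4 - 32*s^3 - 292*s^2 - 164*s - 24)
That last expression is T(s); at s = 0 only the constant terms survive, so T(0) = 40/(-24) = -5/3.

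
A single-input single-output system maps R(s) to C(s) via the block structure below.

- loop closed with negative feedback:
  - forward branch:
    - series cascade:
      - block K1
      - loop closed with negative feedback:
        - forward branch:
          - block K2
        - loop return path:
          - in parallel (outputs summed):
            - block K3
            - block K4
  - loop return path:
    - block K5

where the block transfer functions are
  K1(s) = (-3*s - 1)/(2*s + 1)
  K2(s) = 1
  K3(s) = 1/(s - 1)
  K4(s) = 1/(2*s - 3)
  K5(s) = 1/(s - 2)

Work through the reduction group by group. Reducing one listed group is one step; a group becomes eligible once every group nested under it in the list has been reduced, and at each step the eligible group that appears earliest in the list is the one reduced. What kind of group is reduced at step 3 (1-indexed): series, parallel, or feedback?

[1] sum the parallel branches K3, K4
[2] reduce the feedback loop with forward K2 and return (K3+K4)
[3] multiply K1, [K2/(1+K2*(K3+K4))] (series)
[4] collapse the loop ((K1*[K2/(1+K2*(K3+K4))]) forward, K5 return)
The group at step 3 is a series group.

Final answer: series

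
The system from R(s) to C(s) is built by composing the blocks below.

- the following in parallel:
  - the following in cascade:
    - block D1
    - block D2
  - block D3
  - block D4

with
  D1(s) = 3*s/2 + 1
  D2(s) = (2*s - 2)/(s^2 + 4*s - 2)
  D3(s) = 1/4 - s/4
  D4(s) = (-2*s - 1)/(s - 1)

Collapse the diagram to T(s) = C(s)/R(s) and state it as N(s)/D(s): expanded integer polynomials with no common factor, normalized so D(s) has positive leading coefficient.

The answer is (-s^4 + 2*s^3 - 43*s^2 - 12*s + 18)/(4*s^3 + 12*s^2 - 24*s + 8).

Reasoning:
1. combine D1, D2 in series gives (3*s^2 - s - 2)/(s^2 + 4*s - 2)
2. parallel reduction of (D1*D2), D3, D4; the result is T(s) itself (integer coefficients, no common factor, positive leading denominator coefficient)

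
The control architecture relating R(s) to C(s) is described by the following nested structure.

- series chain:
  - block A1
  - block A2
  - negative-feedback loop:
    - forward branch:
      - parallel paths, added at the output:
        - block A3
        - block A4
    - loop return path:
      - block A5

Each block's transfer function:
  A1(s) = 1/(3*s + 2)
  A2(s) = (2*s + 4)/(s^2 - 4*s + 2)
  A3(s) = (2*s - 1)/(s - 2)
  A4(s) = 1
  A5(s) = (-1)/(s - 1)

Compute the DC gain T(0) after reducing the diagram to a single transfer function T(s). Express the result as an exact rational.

First reduce the diagram to T(s).

1. add A3, A4 (parallel) = (3*s - 3)/(s - 2)
2. close the feedback loop around (A3+A4), A5 = (3*s - 3)/(s - 5)
3. cascade A1, A2, [(A3+A4)/(1+(A3+A4)*A5)] = (6*s^2 + 6*s - 12)/(3*s^4 - 25*s^3 + 48*s^2 + 14*s - 20)
That last expression is T(s); at s = 0 only the constant terms survive, so T(0) = -12/(-20) = 3/5.

Answer: 3/5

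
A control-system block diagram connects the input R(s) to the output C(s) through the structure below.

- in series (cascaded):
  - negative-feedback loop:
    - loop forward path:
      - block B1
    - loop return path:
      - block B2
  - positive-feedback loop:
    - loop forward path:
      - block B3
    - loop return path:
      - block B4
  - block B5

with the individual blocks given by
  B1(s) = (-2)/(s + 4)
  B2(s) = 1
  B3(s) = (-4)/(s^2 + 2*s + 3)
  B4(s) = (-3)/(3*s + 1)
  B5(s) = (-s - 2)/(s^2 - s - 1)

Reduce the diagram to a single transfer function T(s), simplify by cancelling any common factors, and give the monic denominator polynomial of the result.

Step 1. apply the feedback formula to B1, B2 -> (-2)/(s + 2)
Step 2. reduce the feedback loop with forward B3 and return B4 -> (-12*s - 4)/(3*s^3 + 7*s^2 + 11*s - 9)
Step 3. series reduction of [B1/(1+B1*B2)], [B3/(1-B3*B4)], B5 -> (-24*s - 8)/(3*s^5 + 4*s^4 + s^3 - 27*s^2 - 2*s + 9)
Step 3 gives the fully reduced T(s), with no common factor left to cancel. The denominator's leading coefficient is 3, so divide each of its coefficients by 3 to get the monic form.

Hence the answer: s^5 + 4*s^4/3 + s^3/3 - 9*s^2 - 2*s/3 + 3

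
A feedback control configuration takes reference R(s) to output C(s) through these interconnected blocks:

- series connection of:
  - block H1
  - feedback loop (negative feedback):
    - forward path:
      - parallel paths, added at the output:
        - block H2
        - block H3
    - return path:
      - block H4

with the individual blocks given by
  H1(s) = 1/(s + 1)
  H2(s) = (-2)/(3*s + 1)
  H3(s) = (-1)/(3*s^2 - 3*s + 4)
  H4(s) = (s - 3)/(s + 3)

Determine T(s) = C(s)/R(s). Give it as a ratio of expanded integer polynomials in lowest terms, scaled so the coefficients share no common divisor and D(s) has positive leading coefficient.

First reduce the diagram to T(s).

(1) combine H2, H3 in parallel gives (-6*s^2 + 3*s - 9)/(9*s^3 - 6*s^2 + 9*s + 4)
(2) reduce the feedback loop with forward (H2+H3) and return H4 gives (-6*s^3 - 15*s^2 - 27)/(9*s^4 + 15*s^3 + 12*s^2 + 13*s + 39)
(3) cascade H1, [(H2+H3)/(1+(H2+H3)*H4)], which is the overall transfer function T(s) = C(s)/R(s) in lowest terms

Answer: (-6*s^3 - 15*s^2 - 27)/(9*s^5 + 24*s^4 + 27*s^3 + 25*s^2 + 52*s + 39)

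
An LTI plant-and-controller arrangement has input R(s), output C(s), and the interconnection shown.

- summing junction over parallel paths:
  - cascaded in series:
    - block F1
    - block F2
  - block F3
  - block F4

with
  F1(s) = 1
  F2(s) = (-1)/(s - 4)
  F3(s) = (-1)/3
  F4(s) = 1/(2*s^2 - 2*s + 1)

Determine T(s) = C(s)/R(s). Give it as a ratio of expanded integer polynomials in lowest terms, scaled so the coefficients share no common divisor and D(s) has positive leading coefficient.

Answer: (-2*s^3 + 4*s^2 - 11)/(6*s^3 - 30*s^2 + 27*s - 12)

Working:
Step 1. series reduction of F1, F2: (-1)/(s - 4)
Step 2. sum the parallel branches (F1*F2), F3, F4; the result is T(s) itself (integer coefficients, no common factor, positive leading denominator coefficient)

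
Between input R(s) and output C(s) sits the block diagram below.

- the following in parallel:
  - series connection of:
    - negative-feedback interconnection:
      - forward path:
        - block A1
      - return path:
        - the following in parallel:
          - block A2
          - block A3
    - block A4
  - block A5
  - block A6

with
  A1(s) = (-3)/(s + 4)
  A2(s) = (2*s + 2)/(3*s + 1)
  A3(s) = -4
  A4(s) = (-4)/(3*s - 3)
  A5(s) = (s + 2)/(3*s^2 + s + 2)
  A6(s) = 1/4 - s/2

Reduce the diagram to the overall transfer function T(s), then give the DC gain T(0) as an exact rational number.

1. combine A2, A3 in parallel; result (-10*s - 2)/(3*s + 1)
2. feedback reduction of A1, (A2+A3); result (-9*s - 3)/(3*s^2 + 43*s + 10)
3. reduce the series chain [A1/(1+A1*(A2+A3))], A4; result (12*s + 4)/(3*s^3 + 40*s^2 - 33*s - 10)
4. sum the parallel branches ([A1/(1+A1*(A2+A3))]*A4), A5, A6; result (-18*s^6 - 237*s^5 + 241*s^4 + 241*s^3 + 453*s^2 - 228*s - 68)/(36*s^5 + 492*s^4 - 212*s^3 + 68*s^2 - 304*s - 80)
DC gain: substitute s = 0 into T(s) from step 4: T(0) = -68/(-80) = 17/20.

Final answer: 17/20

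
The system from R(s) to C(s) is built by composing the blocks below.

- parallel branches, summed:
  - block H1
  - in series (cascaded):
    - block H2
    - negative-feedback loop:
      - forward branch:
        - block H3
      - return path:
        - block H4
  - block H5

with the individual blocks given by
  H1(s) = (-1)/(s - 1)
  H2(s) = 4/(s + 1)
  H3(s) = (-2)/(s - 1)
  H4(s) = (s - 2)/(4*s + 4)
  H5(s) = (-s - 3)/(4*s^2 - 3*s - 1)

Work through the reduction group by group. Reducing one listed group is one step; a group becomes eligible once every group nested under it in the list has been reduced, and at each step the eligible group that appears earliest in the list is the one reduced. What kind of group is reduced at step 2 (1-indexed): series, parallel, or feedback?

(1) reduce the feedback loop with forward H3 and return H4
(2) reduce the series chain H2, [H3/(1+H3*H4)]
(3) combine H1, (H2*[H3/(1+H3*H4)]), H5 in parallel
So the answer for step 2 is series.

Answer: series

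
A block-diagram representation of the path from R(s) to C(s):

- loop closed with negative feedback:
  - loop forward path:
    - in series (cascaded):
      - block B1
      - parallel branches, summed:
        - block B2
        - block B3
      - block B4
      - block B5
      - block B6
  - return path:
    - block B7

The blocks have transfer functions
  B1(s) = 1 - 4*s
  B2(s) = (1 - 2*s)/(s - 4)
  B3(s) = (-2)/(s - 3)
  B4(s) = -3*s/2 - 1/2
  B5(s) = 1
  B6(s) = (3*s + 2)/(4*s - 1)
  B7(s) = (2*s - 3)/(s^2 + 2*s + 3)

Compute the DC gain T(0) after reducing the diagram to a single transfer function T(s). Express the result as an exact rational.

Step 1: reduce the parallel group B2, B3 = (-2*s^2 + 5*s + 5)/(s^2 - 7*s + 12)
Step 2: reduce the series chain B1, (B2+B3), B4, B5, B6 = (-18*s^4 + 27*s^3 + 86*s^2 + 55*s + 10)/(2*s^2 - 14*s + 24)
Step 3: feedback reduction of (B1*(B2+B3)*B4*B5*B6), B7 = (18*s^6 + 9*s^5 - 86*s^4 - 308*s^3 - 378*s^2 - 185*s - 30)/(36*s^5 - 110*s^4 - 81*s^3 + 146*s^2 + 139*s - 42)
Step 3 gives the overall T(s). Then T(0) = -30/(-42) = 5/7.

Final answer: 5/7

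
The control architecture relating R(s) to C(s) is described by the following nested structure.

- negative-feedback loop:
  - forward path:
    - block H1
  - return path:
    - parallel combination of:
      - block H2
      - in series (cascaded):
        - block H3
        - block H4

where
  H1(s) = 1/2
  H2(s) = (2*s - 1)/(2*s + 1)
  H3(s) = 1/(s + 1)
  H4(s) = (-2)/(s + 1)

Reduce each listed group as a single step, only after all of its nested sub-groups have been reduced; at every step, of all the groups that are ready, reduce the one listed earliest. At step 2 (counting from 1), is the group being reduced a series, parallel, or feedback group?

(1) cascade H3, H4
(2) sum the parallel branches H2, (H3*H4)
(3) collapse the loop (H1 forward, (H2+(H3*H4)) return)
The group at step 2 is a parallel group.

Final answer: parallel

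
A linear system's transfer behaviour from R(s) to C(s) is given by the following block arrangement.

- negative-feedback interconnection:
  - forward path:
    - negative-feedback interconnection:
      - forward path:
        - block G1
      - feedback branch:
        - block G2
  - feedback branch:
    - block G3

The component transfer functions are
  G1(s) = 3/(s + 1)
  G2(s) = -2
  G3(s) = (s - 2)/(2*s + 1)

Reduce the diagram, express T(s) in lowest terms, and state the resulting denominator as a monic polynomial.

Step 1 - feedback reduction of G1, G2; result 3/(s - 5)
Step 2 - feedback reduction of [G1/(1+G1*G2)], G3; result (6*s + 3)/(2*s^2 - 6*s - 11)
That last expression is T(s), already simplified. Scaling its denominator by 1/2 (the reciprocal of the leading coefficient) yields the monic denominator.

Final answer: s^2 - 3*s - 11/2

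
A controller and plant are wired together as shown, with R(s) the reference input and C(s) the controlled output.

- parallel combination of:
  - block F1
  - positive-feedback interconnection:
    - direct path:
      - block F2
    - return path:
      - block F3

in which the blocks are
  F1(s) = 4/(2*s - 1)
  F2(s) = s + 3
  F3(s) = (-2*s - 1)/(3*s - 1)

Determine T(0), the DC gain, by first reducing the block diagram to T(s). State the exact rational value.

Reducing step by step:

Step 1 - feedback reduction of F2, F3, giving (3*s^2 + 8*s - 3)/(2*s^2 + 10*s + 2)
Step 2 - reduce the parallel group F1, [F2/(1-F2*F3)], giving (6*s^3 + 21*s^2 + 26*s + 11)/(4*s^3 + 18*s^2 - 6*s - 2)
Step 2 gives the overall T(s). Then T(0) = 11/(-2) = -11/2.

Answer: -11/2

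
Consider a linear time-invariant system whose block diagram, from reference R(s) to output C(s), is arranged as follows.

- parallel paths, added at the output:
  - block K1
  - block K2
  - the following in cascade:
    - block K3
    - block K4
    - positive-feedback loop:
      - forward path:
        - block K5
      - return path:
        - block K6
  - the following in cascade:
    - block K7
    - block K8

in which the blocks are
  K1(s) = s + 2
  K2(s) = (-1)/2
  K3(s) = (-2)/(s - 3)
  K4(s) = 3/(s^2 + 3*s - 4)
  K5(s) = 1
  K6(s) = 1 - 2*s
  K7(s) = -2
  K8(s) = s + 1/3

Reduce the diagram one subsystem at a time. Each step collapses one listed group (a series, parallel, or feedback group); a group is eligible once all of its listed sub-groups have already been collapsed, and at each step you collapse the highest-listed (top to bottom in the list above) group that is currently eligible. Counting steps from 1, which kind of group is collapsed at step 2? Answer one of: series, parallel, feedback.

Answer: series

Working:
Step 1: feedback reduction of K5, K6
Step 2: multiply K3, K4, [K5/(1-K5*K6)] (series)
Step 3: cascade K7, K8
Step 4: add K1, K2, (K3*K4*[K5/(1-K5*K6)]), (K7*K8) (parallel)
So the answer for step 2 is series.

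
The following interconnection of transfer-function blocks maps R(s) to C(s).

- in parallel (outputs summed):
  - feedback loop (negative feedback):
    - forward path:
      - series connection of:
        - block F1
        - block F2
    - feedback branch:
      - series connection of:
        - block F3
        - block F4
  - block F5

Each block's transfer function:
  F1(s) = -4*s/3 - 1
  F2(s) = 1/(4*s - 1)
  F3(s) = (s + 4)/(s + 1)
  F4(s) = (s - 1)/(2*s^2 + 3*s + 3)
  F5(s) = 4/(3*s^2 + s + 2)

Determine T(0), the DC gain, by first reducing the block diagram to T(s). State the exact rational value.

Reducing step by step:

Step 1 - series reduction of F1, F2: (-4*s - 3)/(12*s - 3)
Step 2 - cascade F3, F4: (s^2 + 3*s - 4)/(2*s^3 + 5*s^2 + 6*s + 3)
Step 3 - collapse the loop ((F1*F2) forward, (F3*F4) return): (-8*s^4 - 26*s^3 - 39*s^2 - 30*s - 9)/(24*s^4 + 50*s^3 + 42*s^2 + 25*s + 3)
Step 4 - add [(F1*F2)/(1+(F1*F2)*(F3*F4))], F5 (parallel): (-24*s^6 - 86*s^5 - 63*s^4 + 19*s^3 + 33*s^2 + 31*s - 6)/(72*s^6 + 174*s^5 + 224*s^4 + 217*s^3 + 118*s^2 + 53*s + 6)
Step 4 gives the overall T(s). Then T(0) = -6/6 = -1.

Answer: -1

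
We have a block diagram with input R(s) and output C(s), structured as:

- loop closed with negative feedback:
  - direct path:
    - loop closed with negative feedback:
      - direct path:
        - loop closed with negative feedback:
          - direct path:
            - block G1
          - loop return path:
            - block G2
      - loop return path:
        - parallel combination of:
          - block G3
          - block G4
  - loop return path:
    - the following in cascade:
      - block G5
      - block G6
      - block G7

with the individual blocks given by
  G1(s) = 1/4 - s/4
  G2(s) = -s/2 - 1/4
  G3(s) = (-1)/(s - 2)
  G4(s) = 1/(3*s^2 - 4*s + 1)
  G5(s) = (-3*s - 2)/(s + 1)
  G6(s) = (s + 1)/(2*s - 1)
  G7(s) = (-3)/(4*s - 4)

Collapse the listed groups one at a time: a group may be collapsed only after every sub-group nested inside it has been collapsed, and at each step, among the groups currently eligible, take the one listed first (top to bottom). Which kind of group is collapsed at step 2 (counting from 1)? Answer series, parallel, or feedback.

The answer is parallel.

Reasoning:
[1] reduce the feedback loop with forward G1 and return G2
[2] add G3, G4 (parallel)
[3] collapse the loop ([G1/(1+G1*G2)] forward, (G3+G4) return)
[4] series reduction of G5, G6, G7
[5] reduce the feedback loop with forward [[G1/(1+G1*G2)]/(1+[G1/(1+G1*G2)]*(G3+G4))] and return (G5*G6*G7)
At step 2 the group reduced is parallel.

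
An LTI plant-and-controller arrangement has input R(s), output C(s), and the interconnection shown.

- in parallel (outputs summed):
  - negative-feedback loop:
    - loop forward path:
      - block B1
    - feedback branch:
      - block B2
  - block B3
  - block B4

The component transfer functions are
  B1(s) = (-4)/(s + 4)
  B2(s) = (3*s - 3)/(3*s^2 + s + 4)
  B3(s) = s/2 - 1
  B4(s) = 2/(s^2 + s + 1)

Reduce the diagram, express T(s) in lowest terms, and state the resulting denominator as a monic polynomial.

Reducing step by step:

[1] collapse the loop (B1 forward, B2 return); result (-12*s^2 - 4*s - 16)/(3*s^3 + 13*s^2 - 4*s + 28)
[2] reduce the parallel group [B1/(1+B1*B2)], B3, B4; result (3*s^6 + 10*s^5 - 44*s^4 - 7*s^3 - 62*s^2 - 76*s + 24)/(6*s^5 + 32*s^4 + 24*s^3 + 74*s^2 + 48*s + 56)
The result of step 2 is T(s) in lowest terms. Its denominator has leading coefficient 6; dividing the denominator through by 6 makes it monic.

Answer: s^5 + 16*s^4/3 + 4*s^3 + 37*s^2/3 + 8*s + 28/3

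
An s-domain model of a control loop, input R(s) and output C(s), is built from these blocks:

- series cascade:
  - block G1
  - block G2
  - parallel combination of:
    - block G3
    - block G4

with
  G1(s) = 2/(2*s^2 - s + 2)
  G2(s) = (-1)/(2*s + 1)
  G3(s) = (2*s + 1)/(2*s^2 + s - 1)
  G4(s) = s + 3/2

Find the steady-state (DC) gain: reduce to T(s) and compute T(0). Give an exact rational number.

Step 1 - sum the parallel branches G3, G4; result (4*s^3 + 8*s^2 + 5*s - 1)/(4*s^2 + 2*s - 2)
Step 2 - series reduction of G1, G2, (G3+G4); result (-4*s^3 - 8*s^2 - 5*s + 1)/(8*s^5 + 4*s^4 + 2*s^3 + 7*s^2 - s - 2)
Step 2 gives the overall T(s). Then T(0) = 1/(-2) = -1/2.

Final answer: -1/2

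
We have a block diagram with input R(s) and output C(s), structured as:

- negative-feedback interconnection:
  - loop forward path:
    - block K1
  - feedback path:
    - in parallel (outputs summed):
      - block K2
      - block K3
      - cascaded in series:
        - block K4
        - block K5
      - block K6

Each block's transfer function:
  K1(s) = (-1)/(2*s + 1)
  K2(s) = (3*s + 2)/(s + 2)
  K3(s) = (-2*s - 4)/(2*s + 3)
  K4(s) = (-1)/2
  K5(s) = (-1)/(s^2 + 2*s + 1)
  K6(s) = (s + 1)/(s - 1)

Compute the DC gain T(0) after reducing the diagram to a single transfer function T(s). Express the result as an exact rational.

1. reduce the series chain K4, K5 gives 1/(2*s^2 + 4*s + 2)
2. parallel reduction of K2, K3, (K4*K5), K6 gives (12*s^5 + 44*s^4 + 66*s^3 + 65*s^2 + 43*s + 10)/(4*s^5 + 18*s^4 + 22*s^3 - 6*s^2 - 26*s - 12)
3. reduce the feedback loop with forward K1 and return (K2+K3+(K4*K5)+K6) gives (-4*s^5 - 18*s^4 - 22*s^3 + 6*s^2 + 26*s + 12)/(8*s^6 + 28*s^5 + 18*s^4 - 56*s^3 - 123*s^2 - 93*s - 22)
That last expression is T(s); at s = 0 only the constant terms survive, so T(0) = 12/(-22) = -6/11.

Final answer: -6/11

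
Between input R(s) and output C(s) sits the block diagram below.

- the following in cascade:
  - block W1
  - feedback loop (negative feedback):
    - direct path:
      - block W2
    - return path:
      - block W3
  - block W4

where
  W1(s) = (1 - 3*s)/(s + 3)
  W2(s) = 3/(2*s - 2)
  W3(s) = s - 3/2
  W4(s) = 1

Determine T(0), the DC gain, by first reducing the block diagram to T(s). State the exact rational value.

1. feedback reduction of W2, W3 gives 6/(10*s - 13)
2. cascade W1, [W2/(1+W2*W3)], W4 gives (6 - 18*s)/(10*s^2 + 17*s - 39)
That last expression is T(s); at s = 0 only the constant terms survive, so T(0) = 6/(-39) = -2/13.

Final answer: -2/13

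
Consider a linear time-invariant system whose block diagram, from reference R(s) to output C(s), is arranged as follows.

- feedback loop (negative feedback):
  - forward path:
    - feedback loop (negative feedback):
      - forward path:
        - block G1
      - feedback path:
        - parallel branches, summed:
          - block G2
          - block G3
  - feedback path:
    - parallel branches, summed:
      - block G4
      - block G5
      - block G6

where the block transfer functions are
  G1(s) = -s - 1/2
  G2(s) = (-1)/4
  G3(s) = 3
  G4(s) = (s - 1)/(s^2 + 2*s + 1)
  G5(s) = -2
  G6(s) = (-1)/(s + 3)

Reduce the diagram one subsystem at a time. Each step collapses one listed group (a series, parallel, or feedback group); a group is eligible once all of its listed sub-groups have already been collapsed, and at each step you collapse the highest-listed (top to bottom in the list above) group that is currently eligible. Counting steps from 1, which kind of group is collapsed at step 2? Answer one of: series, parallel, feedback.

The answer is feedback.

Reasoning:
Step 1. reduce the parallel group G2, G3
Step 2. feedback reduction of G1, (G2+G3)
Step 3. parallel reduction of G4, G5, G6
Step 4. apply the feedback formula to [G1/(1+G1*(G2+G3))], (G4+G5+G6)
The group at step 2 is a feedback group.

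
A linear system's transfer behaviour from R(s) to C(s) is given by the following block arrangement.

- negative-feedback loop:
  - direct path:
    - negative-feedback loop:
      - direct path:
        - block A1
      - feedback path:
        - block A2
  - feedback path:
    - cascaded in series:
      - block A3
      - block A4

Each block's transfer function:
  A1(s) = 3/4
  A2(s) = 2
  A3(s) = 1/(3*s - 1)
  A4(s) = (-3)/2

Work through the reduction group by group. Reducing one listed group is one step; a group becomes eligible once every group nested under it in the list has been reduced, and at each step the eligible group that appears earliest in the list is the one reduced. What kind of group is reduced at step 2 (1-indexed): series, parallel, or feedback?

Step 1. feedback reduction of A1, A2
Step 2. multiply A3, A4 (series)
Step 3. collapse the loop ([A1/(1+A1*A2)] forward, (A3*A4) return)
Step 2: series.

Answer: series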